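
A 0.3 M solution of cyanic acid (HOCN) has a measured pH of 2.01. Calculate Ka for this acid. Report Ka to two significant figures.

[H+] = 10^(-2.01) = 9.77 × 10^-3 M
At equilibrium [HA] = 0.3 − 9.77 × 10^-3 = 2.90 × 10^-1 M
Ka = [H+][A-]/[HA] = (9.77 × 10^-3)² / 2.90 × 10^-1 = 3.3 × 10^-4

Ka = 3.3 × 10^-4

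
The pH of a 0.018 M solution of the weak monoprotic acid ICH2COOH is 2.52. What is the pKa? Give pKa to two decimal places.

pKa = 3.22

[H+] = 10^(-2.52) = 3.02 × 10^-3 M
At equilibrium [HA] = 0.018 − 3.02 × 10^-3 = 1.50 × 10^-2 M
Ka = [H+][A-]/[HA] = (3.02 × 10^-3)² / 1.50 × 10^-2 = 6.08 × 10^-4
pKa = -log(6.08 × 10^-4) = 3.22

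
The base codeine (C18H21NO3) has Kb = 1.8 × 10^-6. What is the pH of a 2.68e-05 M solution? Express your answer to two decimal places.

C18H21NO3 + H2O ⇌ C18H22NO3+ + OH-
Let x = [OH-] at equilibrium. Kb = x²/(2.68e-05 − x).
The 5% rule fails; solving x² + Kb·x − Kb·C₀ = 0 exactly:
x = (−Kb + √(Kb² + 4·Kb·C₀))/2 = 6.10 × 10^-6 M
pOH = 5.21, so pH = 14.00 − pOH = 8.79

pH = 8.79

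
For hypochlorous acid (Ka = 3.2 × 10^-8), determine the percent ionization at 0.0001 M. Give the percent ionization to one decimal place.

HOCl ⇌ OCl- + H+; let x = [H+] at equilibrium.
x ≈ √(Ka·C₀) = √(3.2 × 10^-8 × 0.0001) = 1.79 × 10^-6 M
% ionization = x/C₀ × 100% = 1.79 × 10^-6/0.0001 × 100% = 1.8%

1.8%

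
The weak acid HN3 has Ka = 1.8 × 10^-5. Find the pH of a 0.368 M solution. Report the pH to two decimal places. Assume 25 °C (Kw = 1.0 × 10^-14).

pH = 2.59

HN3 ⇌ N3- + H+
From the ICE table, Ka = [H+]²/(0.368 − [H+]) = 1.8 × 10^-5.
Since Ka ≪ C₀, [H+] ≈ √(Ka·C₀) = 2.57 × 10^-3 M.
([H+]/C₀ = 0.7% < 5%, so the approximation holds.)
pH = −log(2.57 × 10^-3) = 2.59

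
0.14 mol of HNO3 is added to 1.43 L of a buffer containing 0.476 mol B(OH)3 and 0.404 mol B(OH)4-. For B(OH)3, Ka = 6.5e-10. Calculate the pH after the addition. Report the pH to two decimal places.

Added H+ converts B(OH)4- to B(OH)3: B(OH)3 → 0.616 mol, B(OH)4- → 0.264 mol.
pKa = −log(6.5 × 10^-10) = 9.187
Henderson–Hasselbalch with mole ratio 0.264/0.616: pH = 9.187 + (-0.368)

pH = 8.82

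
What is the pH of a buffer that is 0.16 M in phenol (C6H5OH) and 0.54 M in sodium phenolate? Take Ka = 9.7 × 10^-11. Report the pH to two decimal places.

pH = 10.54

pKa = −log(9.7 × 10^-11) = 10.013
Henderson–Hasselbalch: pH = pKa + log([C6H5O-]/[C6H5OH]) = 10.013 + log(0.54/0.16)
pH = 10.013 + (+0.528) = 10.54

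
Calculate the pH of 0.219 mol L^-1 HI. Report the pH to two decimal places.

pH = 0.66

HI is a strong acid and dissociates completely, so [H+] = 0.219 M.
pH = -log(0.219) = 0.66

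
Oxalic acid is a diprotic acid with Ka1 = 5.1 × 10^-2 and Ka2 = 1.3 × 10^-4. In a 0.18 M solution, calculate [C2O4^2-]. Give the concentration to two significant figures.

1.3 × 10^-4 M

First ionization gives [H+] ≈ [HC2O4-] = 7.36 × 10^-2 M.
Second step: Ka2 = [H+][C2O4^2-]/[HC2O4-] ≈ [C2O4^2-] (since [H+] ≈ [HC2O4-]).
So [C2O4^2-] ≈ Ka2.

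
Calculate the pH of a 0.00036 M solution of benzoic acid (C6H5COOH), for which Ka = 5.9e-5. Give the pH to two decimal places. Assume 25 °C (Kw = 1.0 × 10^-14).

C6H5COOH ⇌ C6H5COO- + H+
From the ICE table, Ka = [H+]²/(0.00036 − [H+]) = 5.9 × 10^-5.
Here C₀/Ka ≈ 6.1, so the small-[H+] approximation fails. Use the quadratic:
[H+] = (−Ka + √(Ka² + 4·Ka·C₀))/2 = 1.19 × 10^-4 M
pH = −log[H+] = −log(1.19 × 10^-4) = 3.92

pH = 3.92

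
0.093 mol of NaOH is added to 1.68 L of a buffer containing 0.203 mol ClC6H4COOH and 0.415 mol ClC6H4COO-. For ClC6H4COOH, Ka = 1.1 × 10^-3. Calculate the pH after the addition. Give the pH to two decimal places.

OH- converts ClC6H4COOH to ClC6H4COO-: ClC6H4COOH → 0.11 mol, ClC6H4COO- → 0.508 mol.
pKa = −log(1.1 × 10^-3) = 2.959
pH = pKa + log(n_ClC6H4COO-/n_ClC6H4COOH) = 2.959 + log(0.508/0.11) = 2.959 + (+0.664)

pH = 3.62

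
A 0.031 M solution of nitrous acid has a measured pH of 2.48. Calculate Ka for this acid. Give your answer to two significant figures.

[H+] = 10^(-2.48) = 3.31 × 10^-3 M
At equilibrium [HA] = 0.031 − 3.31 × 10^-3 = 2.77 × 10^-2 M
Ka = [H+][A-]/[HA] = (3.31 × 10^-3)² / 2.77 × 10^-2 = 4.0 × 10^-4

Ka = 4.0 × 10^-4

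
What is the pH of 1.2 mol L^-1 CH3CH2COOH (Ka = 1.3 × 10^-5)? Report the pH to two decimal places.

CH3CH2COOH ⇌ CH3CH2COO- + H+
Ka = x²/(1.2 − x) = 1.3 × 10^-5
Neglecting x in the denominator: x = √(1.3 × 10^-5 × 1.2) = 3.95 × 10^-3 M
pH = −log(3.95 × 10^-3) = 2.40

pH = 2.40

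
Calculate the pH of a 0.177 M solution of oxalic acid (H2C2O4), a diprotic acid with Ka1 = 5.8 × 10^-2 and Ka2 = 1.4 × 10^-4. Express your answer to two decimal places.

pH = 1.12

Since Ka1 ≫ Ka2, the first ionization dominates [H+].
Ka1 = x²/(0.177 − x) = 5.8 × 10^-2
Solving the quadratic: x = (−Ka1 + √(Ka1² + 4·Ka1·C₀))/2 = 7.64 × 10^-2 M
pH = −log(7.64 × 10^-2) = 1.12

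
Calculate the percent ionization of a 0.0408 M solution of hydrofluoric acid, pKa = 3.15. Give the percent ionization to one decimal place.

12.3%

HF ⇌ F- + H+; let x = [H+] at equilibrium.
Ka = 10^(−3.15) = 7.08 × 10^-4
Solve x² + 0.000708x − 2.89e-05 = 0 → x = 5.03 × 10^-3 M
% ionization = x/C₀ × 100% = 5.03 × 10^-3/0.0408 × 100% = 12.3%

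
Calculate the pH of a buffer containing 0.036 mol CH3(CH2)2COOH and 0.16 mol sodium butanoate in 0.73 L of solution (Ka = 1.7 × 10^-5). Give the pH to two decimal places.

pKa = −log(1.7 × 10^-5) = 4.770
pH = pKa + log([A⁻]/[HA]) = 4.770 + log(0.16/0.036)
pH = 4.770 + (+0.648) = 5.42

pH = 5.42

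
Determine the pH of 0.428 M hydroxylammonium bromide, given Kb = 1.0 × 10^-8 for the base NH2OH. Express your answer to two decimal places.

NH3OH+ is the conjugate acid of the weak base NH2OH.
Ka = Kw/Kb = 1.0×10^-14 / 1.0 × 10^-8 = 1.00 × 10^-6
Let x = [H+] at equilibrium. Ka = x²/(0.428 − x).
Neglecting x in the denominator: x = √(1.00 × 10^-6 × 0.428) = 6.54 × 10^-4 M
pH = −log[H+] = −log(6.54 × 10^-4) = 3.18

pH = 3.18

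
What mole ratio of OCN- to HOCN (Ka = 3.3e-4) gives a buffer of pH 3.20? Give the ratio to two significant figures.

ratio = 0.52

pKa = -log(3.3 × 10^-4) = 3.481
pH = pKa + log(r) ⇒ log(r) = 3.20 − 3.481 = -0.281
r = [OCN-]/[HOCN] = 10^(-0.281) = 0.524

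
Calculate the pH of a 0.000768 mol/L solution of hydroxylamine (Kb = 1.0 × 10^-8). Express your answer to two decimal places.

NH2OH + H2O ⇌ NH3OH+ + OH-
Let x = [OH-] at equilibrium. Kb = x²/(0.000768 − x).
Assume x ≪ 0.000768: x ≈ √(1.0 × 10^-8 × 0.000768) = 2.77 × 10^-6 M
Check: 0.36% ionized — well under 5%, approximation valid.
pOH = 5.56, so pH = 14.00 − pOH = 8.44

pH = 8.44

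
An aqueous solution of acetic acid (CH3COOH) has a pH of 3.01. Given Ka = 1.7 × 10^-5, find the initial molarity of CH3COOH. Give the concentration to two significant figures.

[H+] = 10^(-3.01) = 9.77 × 10^-4 M = x
Ka = x²/(C₀ − x) ⇒ C₀ = x + x²/Ka
C₀ = 9.77 × 10^-4 + (9.77 × 10^-4)²/(1.7 × 10^-5) = 5.71 × 10^-2 M

C₀ = 5.7 × 10^-2 M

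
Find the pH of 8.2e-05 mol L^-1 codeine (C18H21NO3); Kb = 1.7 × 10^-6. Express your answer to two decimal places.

pH = 9.04

C18H21NO3 + H2O ⇌ C18H22NO3+ + OH-
Kb = [OH-]²/(8.2e-05 − [OH-]) = 1.7 × 10^-6
The 5% rule fails; solving [OH-]² + Kb·[OH-] − Kb·C₀ = 0 exactly:
[OH-] = [−1.7e-06 + √(1.7e-06² + 5.58e-10)]/2 = 1.10 × 10^-5 M
pOH = −log(1.10 × 10^-5) = 4.96; pH = 14.00 − 4.96 = 9.04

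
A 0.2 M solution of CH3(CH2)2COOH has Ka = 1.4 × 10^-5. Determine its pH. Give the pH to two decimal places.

CH3(CH2)2COOH ⇌ CH3(CH2)2COO- + H+
Let x = [H+] at equilibrium. Ka = x²/(0.2 − x).
Assume x ≪ 0.2: x ≈ √(1.4 × 10^-5 × 0.2) = 1.67 × 10^-3 M
pH = −log(1.67 × 10^-3) = 2.78

pH = 2.78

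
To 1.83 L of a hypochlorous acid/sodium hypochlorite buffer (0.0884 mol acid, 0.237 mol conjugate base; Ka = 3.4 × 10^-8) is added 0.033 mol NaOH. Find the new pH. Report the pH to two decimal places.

pH = 8.16

OH- converts HOCl to OCl-: HOCl → 0.0554 mol, OCl- → 0.27 mol.
pKa = −log(3.4 × 10^-8) = 7.469
Henderson–Hasselbalch with mole ratio 0.27/0.0554: pH = 7.469 + (+0.688)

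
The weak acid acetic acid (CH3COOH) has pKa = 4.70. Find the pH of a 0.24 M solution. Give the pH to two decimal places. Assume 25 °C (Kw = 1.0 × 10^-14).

CH3COOH ⇌ CH3COO- + H+
Ka = 10^(−4.70) = 2.00 × 10^-5
From the ICE table, Ka = [H+]²/(0.24 − [H+]) = 2.00 × 10^-5.
Assume [H+] ≪ 0.24: [H+] ≈ √(2.00 × 10^-5 × 0.24) = 2.19 × 10^-3 M
Check: 0.91% ionized — well under 5%, approximation valid.
pH = −log[H+] = −log(2.19 × 10^-3) = 2.66

pH = 2.66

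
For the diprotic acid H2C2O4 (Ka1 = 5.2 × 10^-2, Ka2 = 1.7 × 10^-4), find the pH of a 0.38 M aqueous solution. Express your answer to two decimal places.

Since Ka1 ≫ Ka2, the first ionization dominates [H+].
Ka1 = x²/(0.38 − x) = 5.2 × 10^-2
Solving the quadratic: x = (−Ka1 + √(Ka1² + 4·Ka1·C₀))/2 = 1.17 × 10^-1 M
pH = −log(1.17 × 10^-1) = 0.93

pH = 0.93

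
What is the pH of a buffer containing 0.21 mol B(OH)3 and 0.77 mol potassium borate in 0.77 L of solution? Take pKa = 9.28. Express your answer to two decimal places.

pH = pKa + log([A⁻]/[HA]) = 9.28 + log(0.77/0.21)
pH = 9.28 + (+0.564) = 9.84

pH = 9.84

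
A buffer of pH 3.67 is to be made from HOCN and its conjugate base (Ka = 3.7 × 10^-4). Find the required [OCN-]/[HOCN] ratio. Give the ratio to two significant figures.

ratio = 1.7

pKa = -log(3.7 × 10^-4) = 3.432
pH = pKa + log(r) ⇒ log(r) = 3.67 − 3.432 = +0.238
r = [OCN-]/[HOCN] = 10^(+0.238) = 1.73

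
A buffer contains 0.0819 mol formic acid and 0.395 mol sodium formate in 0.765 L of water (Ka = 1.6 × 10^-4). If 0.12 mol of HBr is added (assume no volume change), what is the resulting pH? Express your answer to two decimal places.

Added H+ converts HCOO- to HCOOH: HCOOH → 0.202 mol, HCOO- → 0.275 mol.
pKa = −log(1.6 × 10^-4) = 3.796
pH = pKa + log(n_HCOO-/n_HCOOH) = 3.796 + log(0.275/0.202) = 3.796 + (+0.134)

pH = 3.93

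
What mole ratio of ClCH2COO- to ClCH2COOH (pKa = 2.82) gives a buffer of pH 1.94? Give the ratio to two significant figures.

pH = pKa + log(r) ⇒ log(r) = 1.94 − 2.82 = -0.88
r = [ClCH2COO-]/[ClCH2COOH] = 10^(-0.88) = 0.132

ratio = 0.13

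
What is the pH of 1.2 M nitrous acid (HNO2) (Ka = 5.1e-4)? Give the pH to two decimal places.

HNO2 ⇌ NO2- + H+
Let x = [H+] at equilibrium. Ka = x²/(1.2 − x).
Neglecting x in the denominator: x = √(5.1 × 10^-4 × 1.2) = 2.47 × 10^-2 M
(x/C₀ = 2.1% < 5%, so the approximation holds.)
pH = −log[H+] = −log(2.47 × 10^-2) = 1.61

pH = 1.61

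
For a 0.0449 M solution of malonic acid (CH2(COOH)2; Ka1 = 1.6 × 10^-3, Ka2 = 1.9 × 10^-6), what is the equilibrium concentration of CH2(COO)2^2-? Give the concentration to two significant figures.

First ionization gives [H+] ≈ [CH2(COOH)COO-] = 7.71 × 10^-3 M.
Second step: Ka2 = [H+][CH2(COO)2^2-]/[CH2(COOH)COO-] ≈ [CH2(COO)2^2-] (since [H+] ≈ [CH2(COOH)COO-]).
So [CH2(COO)2^2-] ≈ Ka2.

1.9 × 10^-6 M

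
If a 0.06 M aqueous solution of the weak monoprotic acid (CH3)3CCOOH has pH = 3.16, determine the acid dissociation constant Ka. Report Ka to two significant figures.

[H+] = 10^(-3.16) = 6.92 × 10^-4 M
At equilibrium [HA] = 0.06 − 6.92 × 10^-4 = 5.93 × 10^-2 M
Ka = [H+][A-]/[HA] = (6.92 × 10^-4)² / 5.93 × 10^-2 = 8.1 × 10^-6

Ka = 8.1 × 10^-6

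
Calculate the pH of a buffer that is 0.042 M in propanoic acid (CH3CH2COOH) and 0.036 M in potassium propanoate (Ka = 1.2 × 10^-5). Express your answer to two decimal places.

pH = 4.85

pKa = −log(1.2 × 10^-5) = 4.921
Using pH = pKa + log([base]/[acid]) with [base]/[acid] = 0.036/0.042:
pH = 4.921 + (-0.067) = 4.85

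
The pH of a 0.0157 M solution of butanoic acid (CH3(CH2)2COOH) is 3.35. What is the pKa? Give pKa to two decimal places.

[H+] = 10^(-3.35) = 4.47 × 10^-4 M
At equilibrium [HA] = 0.0157 − 4.47 × 10^-4 = 1.53 × 10^-2 M
Ka = [H+][A-]/[HA] = (4.47 × 10^-4)² / 1.53 × 10^-2 = 1.31 × 10^-5
pKa = -log(1.31 × 10^-5) = 4.88

pKa = 4.88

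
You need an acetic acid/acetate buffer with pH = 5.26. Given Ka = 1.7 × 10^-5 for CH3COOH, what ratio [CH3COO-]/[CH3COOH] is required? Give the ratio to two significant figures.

ratio = 3.1

pKa = -log(1.7 × 10^-5) = 4.770
pH = pKa + log(r) ⇒ log(r) = 5.26 − 4.770 = +0.490
r = [CH3COO-]/[CH3COOH] = 10^(+0.490) = 3.09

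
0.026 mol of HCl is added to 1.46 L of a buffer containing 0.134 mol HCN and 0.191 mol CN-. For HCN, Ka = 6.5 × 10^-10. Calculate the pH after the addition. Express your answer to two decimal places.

pH = 9.20

Added H+ converts CN- to HCN: HCN → 0.16 mol, CN- → 0.165 mol.
pKa = −log(6.5 × 10^-10) = 9.187
pH = pKa + log([A⁻]/[HA]) = 9.187 + log(0.165/0.16) = 9.187 +0.013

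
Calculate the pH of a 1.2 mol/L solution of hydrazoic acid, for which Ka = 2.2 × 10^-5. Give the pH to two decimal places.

pH = 2.29

HN3 ⇌ N3- + H+
Ka = [H+]²/(1.2 − [H+]) = 2.2 × 10^-5
Assume [H+] ≪ 1.2: [H+] ≈ √(2.2 × 10^-5 × 1.2) = 5.14 × 10^-3 M
Check: 0.43% ionized — well under 5%, approximation valid.
pH = −log(5.14 × 10^-3) = 2.29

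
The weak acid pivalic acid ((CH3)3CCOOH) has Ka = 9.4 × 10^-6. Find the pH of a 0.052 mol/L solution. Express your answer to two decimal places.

(CH3)3CCOOH ⇌ (CH3)3CCOO- + H+
From the ICE table, Ka = x²/(0.052 − x) = 9.4 × 10^-6.
Neglecting x in the denominator: x = √(9.4 × 10^-6 × 0.052) = 6.99 × 10^-4 M
Check: 1.3% ionized — well under 5%, approximation valid.
pH = −log[H+] = −log(6.99 × 10^-4) = 3.16

pH = 3.16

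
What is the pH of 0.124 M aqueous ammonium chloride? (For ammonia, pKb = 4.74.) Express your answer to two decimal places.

NH4+ is the conjugate acid of the weak base NH3.
Kb = 10^(−4.74) = 1.82 × 10^-5
Ka = Kw/Kb = 1.0×10^-14 / 1.82 × 10^-5 = 5.49 × 10^-10
From the ICE table, Ka = [H+]²/(0.124 − [H+]) = 5.49 × 10^-10.
Since Ka ≪ C₀, [H+] ≈ √(Ka·C₀) = 8.25 × 10^-6 M.
Check: 0.0067% ionized — well under 5%, approximation valid.
pH = −log[H+] = −log(8.25 × 10^-6) = 5.08

pH = 5.08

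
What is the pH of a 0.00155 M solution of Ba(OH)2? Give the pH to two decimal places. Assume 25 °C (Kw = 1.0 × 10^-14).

Ba(OH)2 is a strong base (each formula unit releases 2 OH-); [OH-] = 0.0031 M.
pOH = -log(0.0031) = 2.51
pH = 14.00 - 2.51 = 11.49

pH = 11.49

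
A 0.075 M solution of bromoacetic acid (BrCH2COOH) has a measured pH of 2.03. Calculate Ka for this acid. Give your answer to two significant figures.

Ka = 1.3 × 10^-3

[H+] = 10^(-2.03) = 9.33 × 10^-3 M
At equilibrium [HA] = 0.075 − 9.33 × 10^-3 = 6.57 × 10^-2 M
Ka = [H+][A-]/[HA] = (9.33 × 10^-3)² / 6.57 × 10^-2 = 1.3 × 10^-3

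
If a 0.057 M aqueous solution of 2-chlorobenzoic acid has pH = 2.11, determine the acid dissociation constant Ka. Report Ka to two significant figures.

Ka = 1.2 × 10^-3

[H+] = 10^(-2.11) = 7.76 × 10^-3 M
At equilibrium [HA] = 0.057 − 7.76 × 10^-3 = 4.92 × 10^-2 M
Ka = [H+][A-]/[HA] = (7.76 × 10^-3)² / 4.92 × 10^-2 = 1.2 × 10^-3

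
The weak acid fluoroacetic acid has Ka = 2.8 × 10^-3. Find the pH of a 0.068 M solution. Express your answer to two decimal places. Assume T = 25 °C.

pH = 1.90

FCH2COOH ⇌ FCH2COO- + H+
From the ICE table, Ka = x²/(0.068 − x) = 2.8 × 10^-3.
x is not negligible relative to C₀; solve x² + 0.0028·x − 0.00019 = 0.
x = [−0.0028 + √(0.0028² + 0.000762)]/2 = 1.25 × 10^-2 M
pH = −log(1.25 × 10^-2) = 1.90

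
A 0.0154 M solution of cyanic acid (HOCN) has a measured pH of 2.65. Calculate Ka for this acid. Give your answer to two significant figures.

Ka = 3.8 × 10^-4

[H+] = 10^(-2.65) = 2.24 × 10^-3 M
At equilibrium [HA] = 0.0154 − 2.24 × 10^-3 = 1.32 × 10^-2 M
Ka = [H+][A-]/[HA] = (2.24 × 10^-3)² / 1.32 × 10^-2 = 3.8 × 10^-4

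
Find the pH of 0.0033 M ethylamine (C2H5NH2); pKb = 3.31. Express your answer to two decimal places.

C2H5NH2 + H2O ⇌ C2H5NH3+ + OH-
Kb = 10^(−3.31) = 4.90 × 10^-4
From the ICE table, Kb = x²/(0.0033 − x) = 4.90 × 10^-4.
x is not negligible relative to C₀; solve x² + 0.00049·x − 1.62e-06 = 0.
x = (−Kb + √(Kb² + 4·Kb·C₀))/2 = 1.05 × 10^-3 M
pOH = 2.98, so pH = 14.00 − pOH = 11.02

pH = 11.02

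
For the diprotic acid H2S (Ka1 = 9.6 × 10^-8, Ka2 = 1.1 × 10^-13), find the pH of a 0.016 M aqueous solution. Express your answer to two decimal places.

Since Ka1 ≫ Ka2, the first ionization dominates [H+].
Ka1 = x²/(0.016 − x) = 9.6 × 10^-8
x ≈ √(9.6 × 10^-8 × 0.016) = 3.92 × 10^-5 M
pH = −log(3.92 × 10^-5) = 4.41

pH = 4.41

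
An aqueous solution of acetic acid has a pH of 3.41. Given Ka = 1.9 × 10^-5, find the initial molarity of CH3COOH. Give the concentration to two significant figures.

C₀ = 8.4 × 10^-3 M

[H+] = 10^(-3.41) = 3.89 × 10^-4 M = x
Ka = x²/(C₀ − x) ⇒ C₀ = x + x²/Ka
C₀ = 3.89 × 10^-4 + (3.89 × 10^-4)²/(1.9 × 10^-5) = 8.35 × 10^-3 M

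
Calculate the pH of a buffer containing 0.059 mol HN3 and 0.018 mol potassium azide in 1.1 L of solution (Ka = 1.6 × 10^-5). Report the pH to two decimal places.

pKa = −log(1.6 × 10^-5) = 4.796
Using pH = pKa + log([base]/[acid]) with [base]/[acid] = 0.018/0.059:
pH = 4.796 + (-0.516) = 4.28

pH = 4.28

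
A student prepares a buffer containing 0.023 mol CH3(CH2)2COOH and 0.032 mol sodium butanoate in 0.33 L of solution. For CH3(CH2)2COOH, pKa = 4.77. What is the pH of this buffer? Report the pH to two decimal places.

pH = 4.91

Henderson–Hasselbalch: pH = pKa + log([CH3(CH2)2COO-]/[CH3(CH2)2COOH]) = 4.77 + log(0.032/0.023)
pH = 4.77 + (+0.143) = 4.91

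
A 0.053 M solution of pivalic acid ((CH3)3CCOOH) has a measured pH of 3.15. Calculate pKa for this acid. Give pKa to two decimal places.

[H+] = 10^(-3.15) = 7.08 × 10^-4 M
At equilibrium [HA] = 0.053 − 7.08 × 10^-4 = 5.23 × 10^-2 M
Ka = [H+][A-]/[HA] = (7.08 × 10^-4)² / 5.23 × 10^-2 = 9.58 × 10^-6
pKa = -log(9.58 × 10^-6) = 5.02

pKa = 5.02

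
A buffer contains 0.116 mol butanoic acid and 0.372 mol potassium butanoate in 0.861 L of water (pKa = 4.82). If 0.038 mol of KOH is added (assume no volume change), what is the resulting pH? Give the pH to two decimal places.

pH = 5.54

OH- converts CH3(CH2)2COOH to CH3(CH2)2COO-: CH3(CH2)2COOH → 0.078 mol, CH3(CH2)2COO- → 0.41 mol.
pH = pKa + log([A⁻]/[HA]) = 4.82 + log(0.41/0.078) = 4.82 +0.721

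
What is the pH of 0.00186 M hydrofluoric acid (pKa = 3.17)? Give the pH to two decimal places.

HF ⇌ F- + H+
Ka = 10^(−3.17) = 6.76 × 10^-4
From the ICE table, Ka = [H+]²/(0.00186 − [H+]) = 6.76 × 10^-4.
[H+] is not negligible relative to C₀; solve [H+]² + 0.000676·[H+] − 1.26e-06 = 0.
[H+] = [−0.000676 + √(0.000676² + 5.03e-06)]/2 = 8.33 × 10^-4 M
pH = −log(8.33 × 10^-4) = 3.08

pH = 3.08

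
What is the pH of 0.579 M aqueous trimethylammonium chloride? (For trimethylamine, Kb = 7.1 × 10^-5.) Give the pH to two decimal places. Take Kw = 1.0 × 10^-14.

pH = 5.04

(CH3)3NH+ is the conjugate acid of the weak base (CH3)3N.
Ka = Kw/Kb = 1.0×10^-14 / 7.1 × 10^-5 = 1.41 × 10^-10
Ka = x²/(0.579 − x) = 1.41 × 10^-10
Assume x ≪ 0.579: x ≈ √(1.41 × 10^-10 × 0.579) = 9.04 × 10^-6 M
pH = −log(9.04 × 10^-6) = 5.04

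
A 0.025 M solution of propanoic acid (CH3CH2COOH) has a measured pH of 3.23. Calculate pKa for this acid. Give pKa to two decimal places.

[H+] = 10^(-3.23) = 5.89 × 10^-4 M
At equilibrium [HA] = 0.025 − 5.89 × 10^-4 = 2.44 × 10^-2 M
Ka = [H+][A-]/[HA] = (5.89 × 10^-4)² / 2.44 × 10^-2 = 1.42 × 10^-5
pKa = -log(1.42 × 10^-5) = 4.85

pKa = 4.85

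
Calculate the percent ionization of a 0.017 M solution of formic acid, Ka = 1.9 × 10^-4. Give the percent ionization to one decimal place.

10.0%

HCOOH ⇌ HCOO- + H+; let x = [H+] at equilibrium.
Solve x² + 0.00019x − 3.23e-06 = 0 → x = 1.70 × 10^-3 M
% ionization = x/C₀ × 100% = 1.70 × 10^-3/0.017 × 100% = 10.0%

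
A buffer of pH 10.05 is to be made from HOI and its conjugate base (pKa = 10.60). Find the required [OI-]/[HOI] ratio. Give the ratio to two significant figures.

pH = pKa + log(r) ⇒ log(r) = 10.05 − 10.60 = -0.55
r = [OI-]/[HOI] = 10^(-0.55) = 0.282

ratio = 0.28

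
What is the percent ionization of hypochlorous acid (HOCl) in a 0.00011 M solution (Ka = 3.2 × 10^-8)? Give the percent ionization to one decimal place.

HOCl ⇌ OCl- + H+; let x = [H+] at equilibrium.
x ≈ √(Ka·C₀) = √(3.2 × 10^-8 × 0.00011) = 1.88 × 10^-6 M
% ionization = x/C₀ × 100% = 1.88 × 10^-6/0.00011 × 100% = 1.7%

1.7%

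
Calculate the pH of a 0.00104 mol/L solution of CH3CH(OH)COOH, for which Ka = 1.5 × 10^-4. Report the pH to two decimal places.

CH3CH(OH)COOH ⇌ CH3CH(OH)COO- + H+
Ka = x²/(0.00104 − x) = 1.5 × 10^-4
x is not negligible relative to C₀; solve x² + 0.00015·x − 1.56e-07 = 0.
x = [−0.00015 + √(0.00015² + 6.24e-07)]/2 = 3.27 × 10^-4 M
pH = −log(3.27 × 10^-4) = 3.49

pH = 3.49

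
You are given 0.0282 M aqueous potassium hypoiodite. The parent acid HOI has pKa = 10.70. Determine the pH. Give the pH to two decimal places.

OI- is the conjugate base of the weak acid HOI.
Ka = 10^(−10.70) = 2.00 × 10^-11
Kb = Kw/Ka = 1.0×10^-14 / 2.00 × 10^-11 = 5.00 × 10^-4
From the ICE table, Kb = [OH-]²/(0.0282 − [OH-]) = 5.00 × 10^-4.
[OH-] is not negligible relative to C₀; solve [OH-]² + 0.0005·[OH-] − 1.41e-05 = 0.
[OH-] = [−0.0005 + √(0.0005² + 5.64e-05)]/2 = 3.51 × 10^-3 M
pOH = −log(3.51 × 10^-3) = 2.45; pH = 14.00 − 2.45 = 11.55

pH = 11.55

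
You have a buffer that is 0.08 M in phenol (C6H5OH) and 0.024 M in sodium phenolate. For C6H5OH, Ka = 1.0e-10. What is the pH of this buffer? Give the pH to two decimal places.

pKa = −log(1.0 × 10^-10) = 10.000
Henderson–Hasselbalch: pH = pKa + log([C6H5O-]/[C6H5OH]) = 10.000 + log(0.024/0.08)
pH = 10.000 + (-0.523) = 9.48

pH = 9.48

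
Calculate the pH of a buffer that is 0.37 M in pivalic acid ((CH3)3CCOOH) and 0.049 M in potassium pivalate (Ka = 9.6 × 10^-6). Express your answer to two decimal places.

pKa = −log(9.6 × 10^-6) = 5.018
Henderson–Hasselbalch: pH = pKa + log([(CH3)3CCOO-]/[(CH3)3CCOOH]) = 5.018 + log(0.049/0.37)
pH = 5.018 + (-0.878) = 4.14

pH = 4.14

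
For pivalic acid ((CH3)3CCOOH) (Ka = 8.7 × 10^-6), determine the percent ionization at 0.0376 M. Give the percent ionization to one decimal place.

1.5%

(CH3)3CCOOH ⇌ (CH3)3CCOO- + H+; let x = [H+] at equilibrium.
x ≈ √(Ka·C₀) = √(8.7 × 10^-6 × 0.0376) = 5.72 × 10^-4 M
% ionization = x/C₀ × 100% = 5.72 × 10^-4/0.0376 × 100% = 1.5%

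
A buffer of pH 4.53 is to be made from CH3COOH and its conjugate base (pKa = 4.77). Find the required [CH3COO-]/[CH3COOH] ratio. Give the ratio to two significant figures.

pH = pKa + log(r) ⇒ log(r) = 4.53 − 4.77 = -0.24
r = [CH3COO-]/[CH3COOH] = 10^(-0.24) = 0.575

ratio = 0.58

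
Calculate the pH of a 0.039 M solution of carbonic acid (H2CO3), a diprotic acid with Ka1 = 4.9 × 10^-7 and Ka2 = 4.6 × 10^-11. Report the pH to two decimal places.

pH = 3.86

Since Ka1 ≫ Ka2, the first ionization dominates [H+].
Ka1 = x²/(0.039 − x) = 4.9 × 10^-7
x ≈ √(4.9 × 10^-7 × 0.039) = 1.38 × 10^-4 M
pH = −log(1.38 × 10^-4) = 3.86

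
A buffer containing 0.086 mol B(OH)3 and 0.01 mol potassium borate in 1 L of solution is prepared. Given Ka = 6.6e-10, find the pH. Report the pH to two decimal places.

pH = 8.25

pKa = −log(6.6 × 10^-10) = 9.180
pH = pKa + log([A⁻]/[HA]) = 9.180 + log(0.01/0.086)
pH = 9.180 + (-0.934) = 8.25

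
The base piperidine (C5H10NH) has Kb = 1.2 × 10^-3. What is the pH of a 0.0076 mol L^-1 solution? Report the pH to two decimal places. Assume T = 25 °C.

pH = 11.39

C5H10NH + H2O ⇌ C5H10NH2+ + OH-
Let x = [OH-] at equilibrium. Kb = x²/(0.0076 − x).
The 5% rule fails; solving x² + Kb·x − Kb·C₀ = 0 exactly:
x = (−Kb + √(Kb² + 4·Kb·C₀))/2 = 2.48 × 10^-3 M
pOH = −log(2.48 × 10^-3) = 2.61; pH = 14.00 − 2.61 = 11.39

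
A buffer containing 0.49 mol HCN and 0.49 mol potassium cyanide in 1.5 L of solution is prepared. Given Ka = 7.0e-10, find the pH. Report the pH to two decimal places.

pH = 9.15

pKa = −log(7.0 × 10^-10) = 9.155
pH = pKa + log([A⁻]/[HA]) = 9.155 + log(0.49/0.49)
pH = 9.155 + (+0.000) = 9.15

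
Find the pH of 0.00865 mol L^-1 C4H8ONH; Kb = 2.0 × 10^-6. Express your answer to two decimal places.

pH = 10.12

C4H8ONH + H2O ⇌ C4H8ONH2+ + OH-
From the ICE table, Kb = [OH-]²/(0.00865 − [OH-]) = 2.0 × 10^-6.
Assume [OH-] ≪ 0.00865: [OH-] ≈ √(2.0 × 10^-6 × 0.00865) = 1.32 × 10^-4 M
Check: 1.5% ionized — well under 5%, approximation valid.
pOH = 3.88, so pH = 14.00 − pOH = 10.12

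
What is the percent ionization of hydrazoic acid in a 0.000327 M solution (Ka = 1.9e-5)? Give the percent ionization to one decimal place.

HN3 ⇌ N3- + H+; let x = [H+] at equilibrium.
Ka = x²/(C₀ − x); solving the quadratic gives x = 6.99 × 10^-5 M.
Fraction ionized = 6.99 × 10^-5 / 0.000327 = 0.2138 → 21.4%

21.4%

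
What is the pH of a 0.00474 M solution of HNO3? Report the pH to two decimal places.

pH = 2.32

HNO3 is a strong acid and dissociates completely, so [H+] = 0.00474 M.
pH = -log(0.00474) = 2.32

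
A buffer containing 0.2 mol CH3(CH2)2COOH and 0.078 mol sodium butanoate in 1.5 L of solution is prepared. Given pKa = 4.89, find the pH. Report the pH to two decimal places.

Using pH = pKa + log([base]/[acid]) with [base]/[acid] = 0.078/0.2:
pH = 4.89 + (-0.409) = 4.48

pH = 4.48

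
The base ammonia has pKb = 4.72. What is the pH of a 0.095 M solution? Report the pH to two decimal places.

pH = 11.13

NH3 + H2O ⇌ NH4+ + OH-
Kb = 10^(−4.72) = 1.91 × 10^-5
From the ICE table, Kb = [OH-]²/(0.095 − [OH-]) = 1.91 × 10^-5.
Neglecting [OH-] in the denominator: [OH-] = √(1.91 × 10^-5 × 0.095) = 1.35 × 10^-3 M
Check: 1.4% ionized — well under 5%, approximation valid.
pOH = 2.87, so pH = 14.00 − pOH = 11.13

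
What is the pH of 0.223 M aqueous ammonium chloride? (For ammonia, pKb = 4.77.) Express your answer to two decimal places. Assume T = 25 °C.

NH4+ is the conjugate acid of the weak base NH3.
Kb = 10^(−4.77) = 1.70 × 10^-5
Ka = Kw/Kb = 1.0×10^-14 / 1.70 × 10^-5 = 5.88 × 10^-10
From the ICE table, Ka = x²/(0.223 − x) = 5.88 × 10^-10.
Neglecting x in the denominator: x = √(5.88 × 10^-10 × 0.223) = 1.15 × 10^-5 M
pH = −log(1.15 × 10^-5) = 4.94

pH = 4.94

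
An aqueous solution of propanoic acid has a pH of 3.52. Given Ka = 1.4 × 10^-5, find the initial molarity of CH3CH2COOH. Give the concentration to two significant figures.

[H+] = 10^(-3.52) = 3.02 × 10^-4 M = x
Ka = x²/(C₀ − x) ⇒ C₀ = x + x²/Ka
C₀ = 3.02 × 10^-4 + (3.02 × 10^-4)²/(1.4 × 10^-5) = 6.82 × 10^-3 M

C₀ = 6.8 × 10^-3 M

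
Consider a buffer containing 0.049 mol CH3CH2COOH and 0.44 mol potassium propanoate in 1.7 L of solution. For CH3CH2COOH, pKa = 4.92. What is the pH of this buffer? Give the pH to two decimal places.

pH = 5.87

pH = pKa + log([A⁻]/[HA]) = 4.92 + log(0.44/0.049)
pH = 4.92 + (+0.953) = 5.87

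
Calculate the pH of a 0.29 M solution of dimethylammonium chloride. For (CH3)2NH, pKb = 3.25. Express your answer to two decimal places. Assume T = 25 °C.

pH = 5.64

(CH3)2NH2+ is the conjugate acid of the weak base (CH3)2NH.
Kb = 10^(−3.25) = 5.62 × 10^-4
Ka = Kw/Kb = 1.0×10^-14 / 5.62 × 10^-4 = 1.78 × 10^-11
Ka = x²/(0.29 − x) = 1.78 × 10^-11
Assume x ≪ 0.29: x ≈ √(1.78 × 10^-11 × 0.29) = 2.27 × 10^-6 M
(x/C₀ = 0.00078% < 5%, so the approximation holds.)
pH = −log[H+] = −log(2.27 × 10^-6) = 5.64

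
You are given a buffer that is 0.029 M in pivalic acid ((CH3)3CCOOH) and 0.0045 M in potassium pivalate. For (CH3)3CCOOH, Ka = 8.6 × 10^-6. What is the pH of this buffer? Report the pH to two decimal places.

pH = 4.26

pKa = −log(8.6 × 10^-6) = 5.066
Henderson–Hasselbalch: pH = pKa + log([(CH3)3CCOO-]/[(CH3)3CCOOH]) = 5.066 + log(0.0045/0.029)
pH = 5.066 + (-0.809) = 4.26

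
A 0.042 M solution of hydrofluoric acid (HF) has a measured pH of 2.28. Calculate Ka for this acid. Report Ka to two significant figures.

Ka = 7.5 × 10^-4

[H+] = 10^(-2.28) = 5.25 × 10^-3 M
At equilibrium [HA] = 0.042 − 5.25 × 10^-3 = 3.68 × 10^-2 M
Ka = [H+][A-]/[HA] = (5.25 × 10^-3)² / 3.68 × 10^-2 = 7.5 × 10^-4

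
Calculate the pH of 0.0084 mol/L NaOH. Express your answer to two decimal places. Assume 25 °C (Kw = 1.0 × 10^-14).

NaOH is a strong base; [OH-] = 0.0084 M.
pOH = -log(0.0084) = 2.08
pH = 14.00 - 2.08 = 11.92

pH = 11.92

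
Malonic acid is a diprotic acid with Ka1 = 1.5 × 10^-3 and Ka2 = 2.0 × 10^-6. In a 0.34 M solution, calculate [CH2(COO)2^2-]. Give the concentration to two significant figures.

First ionization gives [H+] ≈ [CH2(COOH)COO-] = 2.18 × 10^-2 M.
Second step: Ka2 = [H+][CH2(COO)2^2-]/[CH2(COOH)COO-] ≈ [CH2(COO)2^2-] (since [H+] ≈ [CH2(COOH)COO-]).
So [CH2(COO)2^2-] ≈ Ka2.

2.0 × 10^-6 M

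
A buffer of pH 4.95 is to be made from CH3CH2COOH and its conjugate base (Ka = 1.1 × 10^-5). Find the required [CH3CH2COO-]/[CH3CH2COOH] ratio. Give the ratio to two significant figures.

pKa = -log(1.1 × 10^-5) = 4.959
pH = pKa + log(r) ⇒ log(r) = 4.95 − 4.959 = -0.009
r = [CH3CH2COO-]/[CH3CH2COOH] = 10^(-0.009) = 0.979

ratio = 0.98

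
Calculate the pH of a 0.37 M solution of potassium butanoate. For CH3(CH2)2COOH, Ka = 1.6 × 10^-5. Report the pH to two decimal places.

pH = 9.18

CH3(CH2)2COO- is the conjugate base of the weak acid CH3(CH2)2COOH.
Kb = Kw/Ka = 1.0×10^-14 / 1.6 × 10^-5 = 6.25 × 10^-10
Kb = [OH-]²/(0.37 − [OH-]) = 6.25 × 10^-10
Neglecting [OH-] in the denominator: [OH-] = √(6.25 × 10^-10 × 0.37) = 1.52 × 10^-5 M
([OH-]/C₀ = 0.0041% < 5%, so the approximation holds.)
pOH = −log(1.52 × 10^-5) = 4.82; pH = 14.00 − 4.82 = 9.18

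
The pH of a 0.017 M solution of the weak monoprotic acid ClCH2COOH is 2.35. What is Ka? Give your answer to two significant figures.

Ka = 1.6 × 10^-3

[H+] = 10^(-2.35) = 4.47 × 10^-3 M
At equilibrium [HA] = 0.017 − 4.47 × 10^-3 = 1.25 × 10^-2 M
Ka = [H+][A-]/[HA] = (4.47 × 10^-3)² / 1.25 × 10^-2 = 1.6 × 10^-3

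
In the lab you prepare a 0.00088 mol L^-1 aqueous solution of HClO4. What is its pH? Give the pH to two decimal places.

pH = 3.06

HClO4 is a strong acid and dissociates completely, so [H+] = 0.00088 M.
pH = -log(0.00088) = 3.06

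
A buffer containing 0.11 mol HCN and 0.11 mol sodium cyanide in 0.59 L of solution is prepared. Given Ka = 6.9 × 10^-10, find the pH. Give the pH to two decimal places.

pH = 9.16

pKa = −log(6.9 × 10^-10) = 9.161
pH = pKa + log([A⁻]/[HA]) = 9.161 + log(0.11/0.11)
pH = 9.161 + (+0.000) = 9.16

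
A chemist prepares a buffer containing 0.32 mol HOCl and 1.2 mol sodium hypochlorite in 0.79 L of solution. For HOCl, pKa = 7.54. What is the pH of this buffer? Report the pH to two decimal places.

Using pH = pKa + log([base]/[acid]) with [base]/[acid] = 1.2/0.32:
pH = 7.54 + (+0.574) = 8.11

pH = 8.11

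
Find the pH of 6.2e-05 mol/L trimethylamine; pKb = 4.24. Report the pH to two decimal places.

(CH3)3N + H2O ⇌ (CH3)3NH+ + OH-
Kb = 10^(−4.24) = 5.75 × 10^-5
Let x = [OH-] at equilibrium. Kb = x²/(6.2e-05 − x).
The 5% rule fails; solving x² + Kb·x − Kb·C₀ = 0 exactly:
x = (−Kb + √(Kb² + 4·Kb·C₀))/2 = 3.75 × 10^-5 M
pOH = 4.43, so pH = 14.00 − pOH = 9.57

pH = 9.57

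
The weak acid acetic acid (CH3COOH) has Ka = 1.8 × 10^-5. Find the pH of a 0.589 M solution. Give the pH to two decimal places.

CH3COOH ⇌ CH3COO- + H+
Ka = x²/(0.589 − x) = 1.8 × 10^-5
Since Ka ≪ C₀, x ≈ √(Ka·C₀) = 3.26 × 10^-3 M.
pH = −log[H+] = −log(3.26 × 10^-3) = 2.49

pH = 2.49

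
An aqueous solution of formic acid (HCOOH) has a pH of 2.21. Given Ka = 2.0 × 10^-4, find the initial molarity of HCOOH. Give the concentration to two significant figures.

[H+] = 10^(-2.21) = 6.17 × 10^-3 M = x
Ka = x²/(C₀ − x) ⇒ C₀ = x + x²/Ka
C₀ = 6.17 × 10^-3 + (6.17 × 10^-3)²/(2.0 × 10^-4) = 1.97 × 10^-1 M

C₀ = 2.0 × 10^-1 M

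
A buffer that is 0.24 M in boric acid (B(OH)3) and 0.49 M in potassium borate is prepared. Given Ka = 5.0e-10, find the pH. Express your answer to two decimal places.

pH = 9.61

pKa = −log(5.0 × 10^-10) = 9.301
Henderson–Hasselbalch: pH = pKa + log([B(OH)4-]/[B(OH)3]) = 9.301 + log(0.49/0.24)
pH = 9.301 + (+0.310) = 9.61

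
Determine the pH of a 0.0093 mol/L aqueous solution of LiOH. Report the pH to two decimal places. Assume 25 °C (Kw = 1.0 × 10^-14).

pH = 11.97

LiOH is a strong base; [OH-] = 0.0093 M.
pOH = -log(0.0093) = 2.03
pH = 14.00 - 2.03 = 11.97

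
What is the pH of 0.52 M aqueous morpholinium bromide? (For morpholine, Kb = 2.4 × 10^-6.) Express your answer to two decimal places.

C4H8ONH2+ is the conjugate acid of the weak base C4H8ONH.
Ka = Kw/Kb = 1.0×10^-14 / 2.4 × 10^-6 = 4.17 × 10^-9
Ka = [H+]²/(0.52 − [H+]) = 4.17 × 10^-9
Assume [H+] ≪ 0.52: [H+] ≈ √(4.17 × 10^-9 × 0.52) = 4.66 × 10^-5 M
([H+]/C₀ = 0.009% < 5%, so the approximation holds.)
pH = −log[H+] = −log(4.66 × 10^-5) = 4.33

pH = 4.33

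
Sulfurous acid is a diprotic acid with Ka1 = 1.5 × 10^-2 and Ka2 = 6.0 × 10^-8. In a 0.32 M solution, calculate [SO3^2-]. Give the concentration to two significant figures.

First ionization gives [H+] ≈ [HSO3-] = 6.22 × 10^-2 M.
Second step: Ka2 = [H+][SO3^2-]/[HSO3-] ≈ [SO3^2-] (since [H+] ≈ [HSO3-]).
So [SO3^2-] ≈ Ka2.

6.0 × 10^-8 M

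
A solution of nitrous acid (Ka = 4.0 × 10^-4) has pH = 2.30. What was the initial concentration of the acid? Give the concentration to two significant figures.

C₀ = 6.8 × 10^-2 M

[H+] = 10^(-2.30) = 5.01 × 10^-3 M = x
Ka = x²/(C₀ − x) ⇒ C₀ = x + x²/Ka
C₀ = 5.01 × 10^-3 + (5.01 × 10^-3)²/(4.0 × 10^-4) = 6.78 × 10^-2 M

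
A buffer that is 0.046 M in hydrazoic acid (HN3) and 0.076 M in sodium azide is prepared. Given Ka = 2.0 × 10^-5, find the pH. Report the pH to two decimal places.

pH = 4.92

pKa = −log(2.0 × 10^-5) = 4.699
Henderson–Hasselbalch: pH = pKa + log([N3-]/[HN3]) = 4.699 + log(0.076/0.046)
pH = 4.699 + (+0.218) = 4.92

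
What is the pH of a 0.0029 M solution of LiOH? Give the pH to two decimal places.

LiOH is a strong base; [OH-] = 0.0029 M.
pOH = -log(0.0029) = 2.54
pH = 14.00 - 2.54 = 11.46

pH = 11.46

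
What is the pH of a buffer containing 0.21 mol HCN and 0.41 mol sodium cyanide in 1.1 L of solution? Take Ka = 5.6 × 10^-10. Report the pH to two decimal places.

pH = 9.54

pKa = −log(5.6 × 10^-10) = 9.252
Using pH = pKa + log([base]/[acid]) with [base]/[acid] = 0.41/0.21:
pH = 9.252 + (+0.291) = 9.54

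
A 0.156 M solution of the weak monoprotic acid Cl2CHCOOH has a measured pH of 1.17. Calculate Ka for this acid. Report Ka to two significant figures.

[H+] = 10^(-1.17) = 6.76 × 10^-2 M
At equilibrium [HA] = 0.156 − 6.76 × 10^-2 = 8.84 × 10^-2 M
Ka = [H+][A-]/[HA] = (6.76 × 10^-2)² / 8.84 × 10^-2 = 5.2 × 10^-2

Ka = 5.2 × 10^-2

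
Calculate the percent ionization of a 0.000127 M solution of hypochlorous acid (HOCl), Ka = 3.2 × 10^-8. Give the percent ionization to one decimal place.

HOCl ⇌ OCl- + H+; let x = [H+] at equilibrium.
x ≈ √(Ka·C₀) = √(3.2 × 10^-8 × 0.000127) = 2.02 × 10^-6 M
% ionization = x/C₀ × 100% = 2.02 × 10^-6/0.000127 × 100% = 1.6%

1.6%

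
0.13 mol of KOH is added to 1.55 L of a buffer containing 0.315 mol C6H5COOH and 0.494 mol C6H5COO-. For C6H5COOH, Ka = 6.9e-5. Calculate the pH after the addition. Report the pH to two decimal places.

pH = 4.69

OH- converts C6H5COOH to C6H5COO-: C6H5COOH → 0.185 mol, C6H5COO- → 0.624 mol.
pKa = −log(6.9 × 10^-5) = 4.161
pH = pKa + log([A⁻]/[HA]) = 4.161 + log(0.624/0.185) = 4.161 +0.528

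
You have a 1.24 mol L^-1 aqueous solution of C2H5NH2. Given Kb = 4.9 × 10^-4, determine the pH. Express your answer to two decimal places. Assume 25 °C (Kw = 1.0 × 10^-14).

pH = 12.39

C2H5NH2 + H2O ⇌ C2H5NH3+ + OH-
From the ICE table, Kb = [OH-]²/(1.24 − [OH-]) = 4.9 × 10^-4.
Neglecting [OH-] in the denominator: [OH-] = √(4.9 × 10^-4 × 1.24) = 2.46 × 10^-2 M
Check: 2% ionized — well under 5%, approximation valid.
pOH = 1.61, so pH = 14.00 − pOH = 12.39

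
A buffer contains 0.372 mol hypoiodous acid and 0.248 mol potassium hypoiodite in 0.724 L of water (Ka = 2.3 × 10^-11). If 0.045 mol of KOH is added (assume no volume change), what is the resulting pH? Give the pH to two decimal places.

OH- converts HOI to OI-: HOI → 0.327 mol, OI- → 0.293 mol.
pKa = −log(2.3 × 10^-11) = 10.638
pH = pKa + log([A⁻]/[HA]) = 10.638 + log(0.293/0.327) = 10.638 -0.048

pH = 10.59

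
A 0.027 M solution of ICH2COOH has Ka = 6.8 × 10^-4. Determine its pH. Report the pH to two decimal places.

ICH2COOH ⇌ ICH2COO- + H+
From the ICE table, Ka = [H+]²/(0.027 − [H+]) = 6.8 × 10^-4.
The 5% rule fails; solving [H+]² + Ka·[H+] − Ka·C₀ = 0 exactly:
[H+] = (−Ka + √(Ka² + 4·Ka·C₀))/2 = 3.96 × 10^-3 M
pH = −log(3.96 × 10^-3) = 2.40

pH = 2.40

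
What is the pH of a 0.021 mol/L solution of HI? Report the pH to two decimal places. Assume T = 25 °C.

HI is a strong acid and dissociates completely, so [H+] = 0.021 M.
pH = -log(0.021) = 1.68

pH = 1.68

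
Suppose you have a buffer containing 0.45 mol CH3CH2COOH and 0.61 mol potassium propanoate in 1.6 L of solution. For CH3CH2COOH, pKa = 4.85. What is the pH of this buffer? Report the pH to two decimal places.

pH = 4.98

pH = pKa + log([A⁻]/[HA]) = 4.85 + log(0.61/0.45)
pH = 4.85 + (+0.132) = 4.98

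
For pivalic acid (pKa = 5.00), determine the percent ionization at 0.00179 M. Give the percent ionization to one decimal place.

(CH3)3CCOOH ⇌ (CH3)3CCOO- + H+; let x = [H+] at equilibrium.
Ka = 10^(−5.00) = 1.00 × 10^-5
Ka = x²/(C₀ − x); solving the quadratic gives x = 1.29 × 10^-4 M.
% ionization = x/C₀ × 100% = 1.29 × 10^-4/0.00179 × 100% = 7.2%

7.2%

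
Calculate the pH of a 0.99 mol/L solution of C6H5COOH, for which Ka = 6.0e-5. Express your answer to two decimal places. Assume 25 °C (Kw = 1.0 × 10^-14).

C6H5COOH ⇌ C6H5COO- + H+
From the ICE table, Ka = [H+]²/(0.99 − [H+]) = 6.0 × 10^-5.
Since Ka ≪ C₀, [H+] ≈ √(Ka·C₀) = 7.71 × 10^-3 M.
([H+]/C₀ = 0.78% < 5%, so the approximation holds.)
pH = −log[H+] = −log(7.71 × 10^-3) = 2.11

pH = 2.11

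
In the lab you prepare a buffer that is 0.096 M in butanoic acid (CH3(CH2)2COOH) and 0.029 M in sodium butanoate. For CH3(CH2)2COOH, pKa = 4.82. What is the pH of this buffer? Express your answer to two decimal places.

Using pH = pKa + log([base]/[acid]) with [base]/[acid] = 0.029/0.096:
pH = 4.82 + (-0.520) = 4.30

pH = 4.30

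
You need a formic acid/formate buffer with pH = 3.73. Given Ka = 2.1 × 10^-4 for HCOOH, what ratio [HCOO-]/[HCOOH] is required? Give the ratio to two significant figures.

ratio = 1.1

pKa = -log(2.1 × 10^-4) = 3.678
pH = pKa + log(r) ⇒ log(r) = 3.73 − 3.678 = +0.052
r = [HCOO-]/[HCOOH] = 10^(+0.052) = 1.13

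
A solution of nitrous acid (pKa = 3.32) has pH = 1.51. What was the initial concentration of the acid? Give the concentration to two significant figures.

C₀ = 2.0 M

[H+] = 10^(-1.51) = 3.09 × 10^-2 M = x
Ka = 10^(−3.32) = 4.79 × 10^-4
Ka = x²/(C₀ − x) ⇒ C₀ = x + x²/Ka
C₀ = 3.09 × 10^-2 + (3.09 × 10^-2)²/(4.79 × 10^-4) = 2.02 M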